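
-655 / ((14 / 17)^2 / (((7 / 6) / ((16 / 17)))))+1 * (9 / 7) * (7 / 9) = -3215327 / 2688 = -1196.18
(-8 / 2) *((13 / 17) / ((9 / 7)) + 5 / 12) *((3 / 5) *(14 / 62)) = -4333 / 7905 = -0.55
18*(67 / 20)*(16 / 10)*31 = 74772 / 25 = 2990.88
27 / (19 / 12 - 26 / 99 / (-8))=2673 / 160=16.71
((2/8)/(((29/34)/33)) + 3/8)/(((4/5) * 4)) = 11655/3712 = 3.14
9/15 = 0.60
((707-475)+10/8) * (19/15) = 5909/20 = 295.45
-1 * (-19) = 19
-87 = -87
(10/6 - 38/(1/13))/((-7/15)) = 1055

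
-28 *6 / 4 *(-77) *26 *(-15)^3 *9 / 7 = -364864500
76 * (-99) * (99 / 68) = -186219 / 17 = -10954.06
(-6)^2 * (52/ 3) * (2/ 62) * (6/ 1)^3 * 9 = 1213056/ 31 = 39130.84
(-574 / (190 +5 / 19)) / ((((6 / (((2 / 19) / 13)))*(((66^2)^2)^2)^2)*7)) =-41 / 9137889071208820356072617075834880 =-0.00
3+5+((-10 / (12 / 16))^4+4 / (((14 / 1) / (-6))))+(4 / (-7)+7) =31617.65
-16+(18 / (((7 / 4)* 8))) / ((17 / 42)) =-218 / 17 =-12.82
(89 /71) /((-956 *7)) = -89 /475132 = -0.00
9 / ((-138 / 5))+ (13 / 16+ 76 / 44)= 8961 / 4048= 2.21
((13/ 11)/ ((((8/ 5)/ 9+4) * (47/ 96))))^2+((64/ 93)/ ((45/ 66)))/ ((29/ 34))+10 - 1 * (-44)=55.52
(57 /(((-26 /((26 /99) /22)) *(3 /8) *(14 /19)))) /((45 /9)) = -722 /38115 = -0.02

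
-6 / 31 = -0.19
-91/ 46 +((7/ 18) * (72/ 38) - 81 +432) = 305689/ 874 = 349.76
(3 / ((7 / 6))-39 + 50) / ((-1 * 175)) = -19 / 245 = -0.08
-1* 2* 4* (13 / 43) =-104 / 43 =-2.42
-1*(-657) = 657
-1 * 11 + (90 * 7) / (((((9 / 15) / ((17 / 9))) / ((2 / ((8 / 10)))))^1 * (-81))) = -72.21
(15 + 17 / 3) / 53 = 62 / 159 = 0.39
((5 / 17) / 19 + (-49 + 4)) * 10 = -145300 / 323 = -449.85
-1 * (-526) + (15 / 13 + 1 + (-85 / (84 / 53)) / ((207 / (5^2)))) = 521.68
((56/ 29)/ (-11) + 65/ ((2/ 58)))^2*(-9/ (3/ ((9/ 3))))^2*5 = 146412515957805/ 101761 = 1438788101.12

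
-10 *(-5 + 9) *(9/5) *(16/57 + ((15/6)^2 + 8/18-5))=-142.21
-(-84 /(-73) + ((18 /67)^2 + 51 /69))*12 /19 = -177451116 /143203589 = -1.24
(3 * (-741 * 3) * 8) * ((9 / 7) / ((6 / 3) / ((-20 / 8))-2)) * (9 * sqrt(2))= 10803780 * sqrt(2) / 49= 311813.31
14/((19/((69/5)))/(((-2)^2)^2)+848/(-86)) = -664608/464011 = -1.43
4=4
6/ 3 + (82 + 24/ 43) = 3636/ 43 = 84.56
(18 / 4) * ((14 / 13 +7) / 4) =945 / 104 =9.09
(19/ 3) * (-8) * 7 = -1064/ 3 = -354.67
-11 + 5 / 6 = -61 / 6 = -10.17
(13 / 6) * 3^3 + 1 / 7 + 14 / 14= 835 / 14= 59.64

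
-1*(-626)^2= -391876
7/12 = 0.58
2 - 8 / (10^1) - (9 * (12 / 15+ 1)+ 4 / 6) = -47 / 3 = -15.67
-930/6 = -155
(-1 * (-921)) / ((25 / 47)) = 43287 / 25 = 1731.48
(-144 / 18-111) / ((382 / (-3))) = 357 / 382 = 0.93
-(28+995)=-1023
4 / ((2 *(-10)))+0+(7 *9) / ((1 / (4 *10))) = 12599 / 5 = 2519.80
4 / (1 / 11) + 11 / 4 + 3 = 199 / 4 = 49.75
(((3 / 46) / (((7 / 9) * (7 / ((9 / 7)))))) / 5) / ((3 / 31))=2511 / 78890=0.03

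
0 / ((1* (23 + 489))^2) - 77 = -77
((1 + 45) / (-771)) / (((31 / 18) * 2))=-0.02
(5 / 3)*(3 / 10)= 1 / 2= 0.50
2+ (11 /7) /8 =123 /56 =2.20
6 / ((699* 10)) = 0.00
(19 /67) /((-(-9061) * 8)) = 19 /4856696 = 0.00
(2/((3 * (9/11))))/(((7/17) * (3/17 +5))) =289/756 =0.38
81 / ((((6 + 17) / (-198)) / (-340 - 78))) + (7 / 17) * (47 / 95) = 10826780227 / 37145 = 291473.42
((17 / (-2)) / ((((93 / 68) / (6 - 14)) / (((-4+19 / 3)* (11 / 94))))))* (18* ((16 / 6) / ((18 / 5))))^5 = 18229657600000 / 3186459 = 5720976.67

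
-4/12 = -1/3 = -0.33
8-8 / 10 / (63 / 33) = 796 / 105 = 7.58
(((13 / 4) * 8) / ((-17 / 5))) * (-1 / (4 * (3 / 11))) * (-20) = -7150 / 51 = -140.20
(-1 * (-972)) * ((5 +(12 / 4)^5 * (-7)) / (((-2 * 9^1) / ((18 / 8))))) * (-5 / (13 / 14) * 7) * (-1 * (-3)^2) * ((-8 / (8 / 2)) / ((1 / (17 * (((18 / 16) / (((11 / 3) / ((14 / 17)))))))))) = -85876141680 / 143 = -600532459.30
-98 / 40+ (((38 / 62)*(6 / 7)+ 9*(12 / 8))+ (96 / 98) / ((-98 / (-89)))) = 18555611 / 1488620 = 12.46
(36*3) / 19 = 108 / 19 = 5.68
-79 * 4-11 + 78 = -249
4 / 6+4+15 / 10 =37 / 6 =6.17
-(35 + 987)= -1022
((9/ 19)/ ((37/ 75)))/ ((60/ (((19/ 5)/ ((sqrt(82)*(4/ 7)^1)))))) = 63*sqrt(82)/ 48544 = 0.01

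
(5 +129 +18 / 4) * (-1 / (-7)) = 277 / 14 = 19.79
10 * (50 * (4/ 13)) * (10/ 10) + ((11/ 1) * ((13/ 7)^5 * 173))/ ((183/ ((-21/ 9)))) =-6549119527/ 17135937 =-382.19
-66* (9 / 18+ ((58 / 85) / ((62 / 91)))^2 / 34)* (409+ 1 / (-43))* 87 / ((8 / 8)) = -6311132632047276 / 5075497475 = -1243451.04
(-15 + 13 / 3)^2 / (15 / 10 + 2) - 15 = 1103 / 63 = 17.51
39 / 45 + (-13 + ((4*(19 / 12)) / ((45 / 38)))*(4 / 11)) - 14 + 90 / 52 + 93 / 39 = -155005 / 7722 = -20.07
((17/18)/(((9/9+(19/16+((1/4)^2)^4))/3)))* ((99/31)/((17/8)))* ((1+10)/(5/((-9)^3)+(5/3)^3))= 3853910016/832051315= 4.63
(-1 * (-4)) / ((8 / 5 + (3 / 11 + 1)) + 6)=55 / 122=0.45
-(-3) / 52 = 3 / 52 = 0.06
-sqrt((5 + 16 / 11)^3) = -71 * sqrt(781) / 121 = -16.40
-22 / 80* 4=-11 / 10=-1.10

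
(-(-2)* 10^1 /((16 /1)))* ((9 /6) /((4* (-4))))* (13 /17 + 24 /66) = -3165 /23936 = -0.13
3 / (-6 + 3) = -1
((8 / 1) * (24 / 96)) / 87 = 2 / 87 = 0.02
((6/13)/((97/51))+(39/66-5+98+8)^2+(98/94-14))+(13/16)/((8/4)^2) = 4731089605343/458963648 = 10308.20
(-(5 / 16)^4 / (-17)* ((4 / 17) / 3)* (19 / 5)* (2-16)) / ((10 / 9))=-9975 / 4734976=-0.00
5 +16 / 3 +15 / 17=572 / 51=11.22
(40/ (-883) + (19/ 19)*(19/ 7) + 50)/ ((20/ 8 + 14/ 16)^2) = 20835008/ 4505949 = 4.62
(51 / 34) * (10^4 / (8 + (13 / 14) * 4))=52500 / 41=1280.49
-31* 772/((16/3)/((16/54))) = -11966/9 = -1329.56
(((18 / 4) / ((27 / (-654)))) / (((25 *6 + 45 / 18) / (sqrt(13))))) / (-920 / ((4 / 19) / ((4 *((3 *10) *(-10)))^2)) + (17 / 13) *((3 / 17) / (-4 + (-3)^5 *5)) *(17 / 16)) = 0.00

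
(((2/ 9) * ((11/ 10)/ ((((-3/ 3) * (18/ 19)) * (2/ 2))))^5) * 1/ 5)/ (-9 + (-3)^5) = 398778220049/ 1071385056000000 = 0.00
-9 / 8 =-1.12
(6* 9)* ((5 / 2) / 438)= 45 / 146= 0.31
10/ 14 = 5/ 7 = 0.71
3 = 3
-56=-56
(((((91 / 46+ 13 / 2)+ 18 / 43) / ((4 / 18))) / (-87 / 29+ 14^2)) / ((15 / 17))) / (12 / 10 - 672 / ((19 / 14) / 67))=-947359 / 133680325196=-0.00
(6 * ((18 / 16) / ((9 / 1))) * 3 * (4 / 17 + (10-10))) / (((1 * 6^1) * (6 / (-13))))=-13 / 68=-0.19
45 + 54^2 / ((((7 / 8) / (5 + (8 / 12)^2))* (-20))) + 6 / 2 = -4296 / 5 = -859.20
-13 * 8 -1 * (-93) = -11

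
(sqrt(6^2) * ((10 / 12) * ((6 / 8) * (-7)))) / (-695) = 21 / 556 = 0.04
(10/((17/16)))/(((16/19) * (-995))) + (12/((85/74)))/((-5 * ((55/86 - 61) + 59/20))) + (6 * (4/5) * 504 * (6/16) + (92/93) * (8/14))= 493546543730278/543678936045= 907.79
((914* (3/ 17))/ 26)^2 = 1879641/ 48841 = 38.48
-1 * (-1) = 1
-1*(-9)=9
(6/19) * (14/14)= 6/19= 0.32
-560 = -560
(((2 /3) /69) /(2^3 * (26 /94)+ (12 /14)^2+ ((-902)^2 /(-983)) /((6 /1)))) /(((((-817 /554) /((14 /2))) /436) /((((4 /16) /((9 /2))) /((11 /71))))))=135884556999716 /2558428629934419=0.05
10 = 10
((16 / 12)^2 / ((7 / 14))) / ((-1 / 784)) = -25088 / 9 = -2787.56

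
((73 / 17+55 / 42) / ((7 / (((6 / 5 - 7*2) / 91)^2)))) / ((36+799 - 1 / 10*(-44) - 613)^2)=512128 / 1657379305491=0.00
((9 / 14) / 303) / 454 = 3 / 641956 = 0.00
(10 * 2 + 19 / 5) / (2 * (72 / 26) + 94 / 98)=75803 / 20695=3.66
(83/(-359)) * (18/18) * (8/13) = -664/4667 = -0.14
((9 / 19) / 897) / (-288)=-1 / 545376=-0.00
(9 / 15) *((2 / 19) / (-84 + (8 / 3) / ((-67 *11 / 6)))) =-2211 / 2941390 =-0.00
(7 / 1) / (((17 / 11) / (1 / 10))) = 77 / 170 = 0.45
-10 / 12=-5 / 6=-0.83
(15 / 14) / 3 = 5 / 14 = 0.36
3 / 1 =3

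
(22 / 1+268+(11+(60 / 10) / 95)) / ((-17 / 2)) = -57202 / 1615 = -35.42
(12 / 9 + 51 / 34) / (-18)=-17 / 108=-0.16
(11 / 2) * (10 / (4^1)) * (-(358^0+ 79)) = -1100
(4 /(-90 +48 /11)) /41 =-22 /19311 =-0.00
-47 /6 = -7.83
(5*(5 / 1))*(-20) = -500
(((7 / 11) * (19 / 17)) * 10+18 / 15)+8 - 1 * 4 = 11512 / 935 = 12.31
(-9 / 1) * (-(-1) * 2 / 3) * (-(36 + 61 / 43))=224.51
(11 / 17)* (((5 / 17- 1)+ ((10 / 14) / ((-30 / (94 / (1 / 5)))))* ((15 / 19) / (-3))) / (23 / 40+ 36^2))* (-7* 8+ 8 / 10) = -122953952 / 1993458131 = -0.06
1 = 1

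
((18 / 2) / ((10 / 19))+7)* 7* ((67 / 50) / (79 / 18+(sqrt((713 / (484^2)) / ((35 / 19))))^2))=417024112428 / 8099521075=51.49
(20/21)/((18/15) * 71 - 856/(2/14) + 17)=-100/618429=-0.00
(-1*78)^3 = -474552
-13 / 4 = -3.25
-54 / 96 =-9 / 16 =-0.56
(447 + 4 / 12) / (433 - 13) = 671 / 630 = 1.07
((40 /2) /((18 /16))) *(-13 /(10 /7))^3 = -3014284 /225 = -13396.82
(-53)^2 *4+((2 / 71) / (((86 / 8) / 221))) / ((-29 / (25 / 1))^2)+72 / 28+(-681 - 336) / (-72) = 1618020573523 / 143784088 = 11253.13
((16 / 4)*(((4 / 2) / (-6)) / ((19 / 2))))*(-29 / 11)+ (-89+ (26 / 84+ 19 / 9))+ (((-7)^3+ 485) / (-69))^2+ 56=-25.97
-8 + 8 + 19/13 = 19/13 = 1.46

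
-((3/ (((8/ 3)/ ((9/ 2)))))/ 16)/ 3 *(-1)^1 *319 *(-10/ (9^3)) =-1595/ 3456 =-0.46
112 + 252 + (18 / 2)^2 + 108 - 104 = 449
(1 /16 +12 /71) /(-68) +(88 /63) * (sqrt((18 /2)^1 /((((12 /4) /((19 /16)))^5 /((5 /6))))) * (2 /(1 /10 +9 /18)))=-263 /77248 +19855 * sqrt(190) /217728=1.25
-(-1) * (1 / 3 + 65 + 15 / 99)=2161 / 33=65.48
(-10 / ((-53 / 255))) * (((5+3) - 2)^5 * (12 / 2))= 118972800 / 53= 2244769.81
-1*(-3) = 3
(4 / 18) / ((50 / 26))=26 / 225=0.12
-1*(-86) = 86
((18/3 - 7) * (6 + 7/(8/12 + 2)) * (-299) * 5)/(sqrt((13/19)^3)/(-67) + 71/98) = 1366258713365 * sqrt(247)/103461031402 + 3683272628746165/206922062804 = 18007.83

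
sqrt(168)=2 * sqrt(42)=12.96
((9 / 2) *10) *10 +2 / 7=3152 / 7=450.29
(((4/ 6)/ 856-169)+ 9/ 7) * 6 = -1507409/ 1498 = -1006.28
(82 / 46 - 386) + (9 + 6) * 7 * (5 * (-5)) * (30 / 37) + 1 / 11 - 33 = -23828471 / 9361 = -2545.50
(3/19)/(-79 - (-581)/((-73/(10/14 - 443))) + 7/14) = 438/9547025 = 0.00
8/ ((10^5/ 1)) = 1/ 12500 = 0.00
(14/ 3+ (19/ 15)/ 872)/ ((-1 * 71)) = -20353/ 309560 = -0.07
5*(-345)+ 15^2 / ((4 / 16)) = -825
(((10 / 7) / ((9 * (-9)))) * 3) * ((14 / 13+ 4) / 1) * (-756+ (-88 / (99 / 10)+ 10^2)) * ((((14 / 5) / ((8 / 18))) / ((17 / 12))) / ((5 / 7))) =216832 / 195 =1111.96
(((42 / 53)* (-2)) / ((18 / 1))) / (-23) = 14 / 3657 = 0.00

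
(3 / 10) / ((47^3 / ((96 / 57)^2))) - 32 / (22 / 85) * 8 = -2038917586304 / 2061405665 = -989.09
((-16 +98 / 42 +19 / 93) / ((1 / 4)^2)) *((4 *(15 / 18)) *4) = -801280 / 279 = -2871.97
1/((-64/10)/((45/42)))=-75/448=-0.17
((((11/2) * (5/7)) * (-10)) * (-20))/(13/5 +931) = 6875/8169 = 0.84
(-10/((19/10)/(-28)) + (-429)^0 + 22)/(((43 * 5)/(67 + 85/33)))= 2477384/44935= 55.13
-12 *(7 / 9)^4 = -9604 / 2187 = -4.39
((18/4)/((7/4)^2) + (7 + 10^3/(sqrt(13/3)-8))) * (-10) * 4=40000 * sqrt(39)/179 + 44068600/8771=6419.88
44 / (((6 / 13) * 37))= 286 / 111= 2.58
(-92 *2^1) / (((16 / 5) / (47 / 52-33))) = 191935 / 104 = 1845.53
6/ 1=6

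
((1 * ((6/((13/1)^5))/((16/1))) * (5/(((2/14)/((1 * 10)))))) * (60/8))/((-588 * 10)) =-75/166339264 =-0.00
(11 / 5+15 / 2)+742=7517 / 10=751.70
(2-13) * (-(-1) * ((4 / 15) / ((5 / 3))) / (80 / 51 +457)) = -2244 / 584675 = -0.00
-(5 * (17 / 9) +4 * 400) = -14485 / 9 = -1609.44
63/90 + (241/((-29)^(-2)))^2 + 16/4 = 410795877657/10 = 41079587765.70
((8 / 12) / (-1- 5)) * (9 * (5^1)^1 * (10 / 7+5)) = -225 / 7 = -32.14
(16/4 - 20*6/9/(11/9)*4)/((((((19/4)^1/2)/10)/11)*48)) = -2180/57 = -38.25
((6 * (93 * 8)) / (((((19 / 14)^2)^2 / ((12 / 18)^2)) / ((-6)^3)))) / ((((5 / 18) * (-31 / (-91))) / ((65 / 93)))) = -3769483640832 / 4039951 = -933051.82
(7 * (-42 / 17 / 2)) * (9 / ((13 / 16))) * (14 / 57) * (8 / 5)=-790272 / 20995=-37.64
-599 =-599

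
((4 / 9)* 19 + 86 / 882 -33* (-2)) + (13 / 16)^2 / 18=16839257 / 225792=74.58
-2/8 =-1/4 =-0.25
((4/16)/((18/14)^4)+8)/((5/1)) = 212353/131220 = 1.62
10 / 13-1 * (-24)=322 / 13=24.77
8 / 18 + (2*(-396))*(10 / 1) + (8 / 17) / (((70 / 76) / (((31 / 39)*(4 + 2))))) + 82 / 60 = -220422035 / 27846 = -7915.75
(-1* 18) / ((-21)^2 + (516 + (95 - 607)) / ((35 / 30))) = -42 / 1037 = -0.04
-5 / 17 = -0.29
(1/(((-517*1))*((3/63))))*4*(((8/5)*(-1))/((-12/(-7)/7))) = 2744/2585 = 1.06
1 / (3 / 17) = 17 / 3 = 5.67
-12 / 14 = -6 / 7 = -0.86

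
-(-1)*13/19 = 13/19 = 0.68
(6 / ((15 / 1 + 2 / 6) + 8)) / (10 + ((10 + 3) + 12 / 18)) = 27 / 2485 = 0.01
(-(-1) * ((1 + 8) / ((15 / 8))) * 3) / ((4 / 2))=7.20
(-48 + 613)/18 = 565/18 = 31.39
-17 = -17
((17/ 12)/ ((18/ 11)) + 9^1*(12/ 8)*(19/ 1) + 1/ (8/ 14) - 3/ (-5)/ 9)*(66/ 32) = 3079087/ 5760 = 534.56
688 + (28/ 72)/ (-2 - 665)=688.00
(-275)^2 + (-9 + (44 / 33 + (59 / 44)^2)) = 439195915 / 5808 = 75619.13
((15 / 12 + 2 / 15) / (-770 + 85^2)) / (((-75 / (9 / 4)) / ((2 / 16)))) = -83 / 103280000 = -0.00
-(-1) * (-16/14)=-8/7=-1.14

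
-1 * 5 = -5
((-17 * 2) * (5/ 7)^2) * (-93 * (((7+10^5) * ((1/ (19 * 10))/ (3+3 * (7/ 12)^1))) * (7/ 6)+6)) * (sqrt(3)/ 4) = 1930240265 * sqrt(3)/ 35378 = 94501.50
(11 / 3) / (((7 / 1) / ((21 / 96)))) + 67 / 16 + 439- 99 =33053 / 96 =344.30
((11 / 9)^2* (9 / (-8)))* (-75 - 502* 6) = 41503 / 8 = 5187.88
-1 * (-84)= 84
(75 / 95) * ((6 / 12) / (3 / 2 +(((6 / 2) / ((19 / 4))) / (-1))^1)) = 5 / 11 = 0.45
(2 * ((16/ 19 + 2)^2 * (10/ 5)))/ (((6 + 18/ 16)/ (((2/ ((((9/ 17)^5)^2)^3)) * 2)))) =4195054451617159964955648526741616050688/ 1196547138311555308249158507513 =3505966724.84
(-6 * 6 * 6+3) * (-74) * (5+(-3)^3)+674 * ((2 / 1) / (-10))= -346898.80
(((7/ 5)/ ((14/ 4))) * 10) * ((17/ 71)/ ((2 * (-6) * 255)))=-1/ 3195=-0.00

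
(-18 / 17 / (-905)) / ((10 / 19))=171 / 76925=0.00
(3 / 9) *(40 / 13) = 40 / 39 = 1.03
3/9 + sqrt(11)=1/3 + sqrt(11)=3.65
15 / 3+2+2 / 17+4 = 189 / 17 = 11.12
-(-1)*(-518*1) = -518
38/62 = 19/31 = 0.61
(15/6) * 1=5/2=2.50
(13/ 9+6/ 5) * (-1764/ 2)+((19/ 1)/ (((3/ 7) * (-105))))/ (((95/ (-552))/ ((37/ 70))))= -6119146/ 2625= -2331.10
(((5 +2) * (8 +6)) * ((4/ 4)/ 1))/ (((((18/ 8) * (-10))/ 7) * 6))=-5.08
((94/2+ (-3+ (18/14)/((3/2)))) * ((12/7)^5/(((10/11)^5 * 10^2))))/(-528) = -186189597/9191328125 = -0.02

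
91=91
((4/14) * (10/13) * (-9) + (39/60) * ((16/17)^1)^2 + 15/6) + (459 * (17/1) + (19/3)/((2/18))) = 2067390099/262990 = 7861.10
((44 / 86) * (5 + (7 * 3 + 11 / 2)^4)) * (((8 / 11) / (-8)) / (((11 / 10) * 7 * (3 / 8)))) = -3757410 / 473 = -7943.78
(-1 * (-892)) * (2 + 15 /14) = 19178 /7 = 2739.71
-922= -922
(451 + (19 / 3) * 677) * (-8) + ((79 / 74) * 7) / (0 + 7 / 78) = -4198693 / 111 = -37826.06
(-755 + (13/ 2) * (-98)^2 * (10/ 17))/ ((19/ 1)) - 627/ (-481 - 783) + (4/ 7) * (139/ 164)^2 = 9098377520835/ 4804136624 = 1893.86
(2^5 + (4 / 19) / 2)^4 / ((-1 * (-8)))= 17307301250 / 130321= 132805.16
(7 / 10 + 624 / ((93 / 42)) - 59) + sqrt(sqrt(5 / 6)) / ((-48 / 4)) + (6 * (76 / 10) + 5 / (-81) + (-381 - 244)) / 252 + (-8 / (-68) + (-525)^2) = -5^(1 / 4) * 6^(3 / 4) / 72 + 105975468542 / 384183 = 275846.25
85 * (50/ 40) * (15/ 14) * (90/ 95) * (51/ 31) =2926125/ 16492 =177.43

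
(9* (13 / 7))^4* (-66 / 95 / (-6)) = 2061275931 / 228095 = 9036.92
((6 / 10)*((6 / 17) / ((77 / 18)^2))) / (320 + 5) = 5832 / 163788625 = 0.00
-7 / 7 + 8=7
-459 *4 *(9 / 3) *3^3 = -148716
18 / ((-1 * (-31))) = 18 / 31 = 0.58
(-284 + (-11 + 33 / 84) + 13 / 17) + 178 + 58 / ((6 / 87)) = 345175 / 476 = 725.16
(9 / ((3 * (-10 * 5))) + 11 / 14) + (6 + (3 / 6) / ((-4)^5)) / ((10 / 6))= 1550231 / 358400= 4.33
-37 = -37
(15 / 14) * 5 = 5.36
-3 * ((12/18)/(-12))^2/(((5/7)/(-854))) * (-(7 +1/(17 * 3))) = -535031/6885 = -77.71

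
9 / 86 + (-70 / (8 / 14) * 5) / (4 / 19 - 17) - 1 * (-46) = 1132830 / 13717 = 82.59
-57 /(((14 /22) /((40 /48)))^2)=-57475 /588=-97.75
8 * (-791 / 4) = -1582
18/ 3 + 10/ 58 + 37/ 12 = 3221/ 348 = 9.26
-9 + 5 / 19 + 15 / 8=-1043 / 152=-6.86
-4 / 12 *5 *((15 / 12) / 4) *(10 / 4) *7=-875 / 96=-9.11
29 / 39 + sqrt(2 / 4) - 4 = -127 / 39 + sqrt(2) / 2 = -2.55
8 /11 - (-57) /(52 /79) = 87.32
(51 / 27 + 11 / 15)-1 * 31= -1277 / 45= -28.38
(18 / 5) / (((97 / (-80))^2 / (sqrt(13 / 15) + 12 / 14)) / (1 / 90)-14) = 36794880 / 1268568133 + 2011392*sqrt(195) / 906120095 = 0.06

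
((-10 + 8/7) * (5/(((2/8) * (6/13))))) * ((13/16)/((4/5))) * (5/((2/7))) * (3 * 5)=-3274375/32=-102324.22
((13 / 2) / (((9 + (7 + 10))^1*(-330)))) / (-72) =1 / 95040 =0.00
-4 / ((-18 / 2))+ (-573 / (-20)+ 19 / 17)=92449 / 3060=30.21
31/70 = 0.44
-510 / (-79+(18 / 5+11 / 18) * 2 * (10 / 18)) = 4131 / 602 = 6.86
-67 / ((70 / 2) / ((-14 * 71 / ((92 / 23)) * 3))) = 1427.10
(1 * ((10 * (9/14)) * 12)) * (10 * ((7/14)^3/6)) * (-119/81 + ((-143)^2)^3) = 8657873911083125/63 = 137426570017192.46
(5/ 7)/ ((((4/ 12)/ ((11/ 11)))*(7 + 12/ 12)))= 15/ 56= 0.27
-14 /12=-7 /6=-1.17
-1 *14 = -14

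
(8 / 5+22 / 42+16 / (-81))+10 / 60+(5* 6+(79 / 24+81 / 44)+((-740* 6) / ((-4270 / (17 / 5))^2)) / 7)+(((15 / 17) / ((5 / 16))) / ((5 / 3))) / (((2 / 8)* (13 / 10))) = 10665384405101171 / 251318100033000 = 42.44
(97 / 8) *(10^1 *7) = 3395 / 4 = 848.75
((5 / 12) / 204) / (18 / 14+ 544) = 35 / 9344016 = 0.00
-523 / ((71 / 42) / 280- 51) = 6150480 / 599689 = 10.26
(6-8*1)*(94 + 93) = -374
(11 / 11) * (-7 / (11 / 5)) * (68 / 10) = -238 / 11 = -21.64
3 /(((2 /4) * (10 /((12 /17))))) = 0.42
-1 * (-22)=22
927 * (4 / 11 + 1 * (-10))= -98262 / 11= -8932.91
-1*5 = -5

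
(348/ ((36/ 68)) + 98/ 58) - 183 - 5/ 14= 579361/ 1218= 475.67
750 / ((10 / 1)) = 75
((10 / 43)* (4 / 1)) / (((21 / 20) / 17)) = 13600 / 903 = 15.06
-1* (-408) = 408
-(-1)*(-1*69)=-69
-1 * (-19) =19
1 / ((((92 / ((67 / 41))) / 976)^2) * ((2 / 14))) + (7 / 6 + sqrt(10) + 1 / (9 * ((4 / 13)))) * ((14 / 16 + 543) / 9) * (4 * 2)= 4351 * sqrt(10) / 9 + 818940843817 / 288116676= 4371.18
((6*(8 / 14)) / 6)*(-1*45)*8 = -1440 / 7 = -205.71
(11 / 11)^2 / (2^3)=1 / 8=0.12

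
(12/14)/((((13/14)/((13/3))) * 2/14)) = 28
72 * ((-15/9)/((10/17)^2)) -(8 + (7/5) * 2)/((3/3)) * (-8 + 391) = -22416/5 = -4483.20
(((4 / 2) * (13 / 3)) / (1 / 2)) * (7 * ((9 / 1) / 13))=84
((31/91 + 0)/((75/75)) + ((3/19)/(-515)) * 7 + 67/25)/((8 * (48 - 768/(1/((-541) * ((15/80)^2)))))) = 13438949/521972997000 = 0.00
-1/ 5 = -0.20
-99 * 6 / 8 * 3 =-891 / 4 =-222.75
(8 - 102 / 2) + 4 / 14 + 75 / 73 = -21302 / 511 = -41.69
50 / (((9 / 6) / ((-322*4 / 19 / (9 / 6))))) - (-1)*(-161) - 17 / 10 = -2854217 / 1710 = -1669.13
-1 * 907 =-907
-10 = -10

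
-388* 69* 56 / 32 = -46851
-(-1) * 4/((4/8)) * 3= 24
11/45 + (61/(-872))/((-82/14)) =412487/1608840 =0.26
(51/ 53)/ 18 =17/ 318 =0.05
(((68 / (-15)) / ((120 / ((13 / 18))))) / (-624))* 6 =17 / 64800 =0.00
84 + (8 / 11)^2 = 10228 / 121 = 84.53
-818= -818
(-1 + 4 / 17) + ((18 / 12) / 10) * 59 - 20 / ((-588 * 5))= 404443 / 49980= 8.09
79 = 79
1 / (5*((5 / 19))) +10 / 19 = 611 / 475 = 1.29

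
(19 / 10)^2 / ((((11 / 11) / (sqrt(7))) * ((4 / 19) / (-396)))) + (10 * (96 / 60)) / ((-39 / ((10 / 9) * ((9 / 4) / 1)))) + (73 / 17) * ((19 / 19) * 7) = 19249 / 663 - 679041 * sqrt(7) / 100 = -17936.70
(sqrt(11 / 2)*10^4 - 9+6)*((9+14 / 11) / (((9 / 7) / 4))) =-3164 / 33+15820000*sqrt(22) / 99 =749423.08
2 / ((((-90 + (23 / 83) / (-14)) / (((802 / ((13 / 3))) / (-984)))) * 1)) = 232981 / 55753399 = 0.00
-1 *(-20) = 20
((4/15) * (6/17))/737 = 8/62645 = 0.00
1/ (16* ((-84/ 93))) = -0.07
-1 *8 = -8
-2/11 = -0.18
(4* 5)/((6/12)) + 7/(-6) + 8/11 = 2611/66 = 39.56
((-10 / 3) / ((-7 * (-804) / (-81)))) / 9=5 / 938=0.01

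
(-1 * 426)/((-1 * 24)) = 71/4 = 17.75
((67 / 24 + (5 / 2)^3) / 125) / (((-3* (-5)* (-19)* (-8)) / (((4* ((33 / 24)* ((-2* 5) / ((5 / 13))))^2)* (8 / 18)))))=4519229 / 30780000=0.15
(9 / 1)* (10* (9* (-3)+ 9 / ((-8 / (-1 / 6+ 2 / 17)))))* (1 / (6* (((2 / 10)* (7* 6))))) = -26175 / 544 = -48.12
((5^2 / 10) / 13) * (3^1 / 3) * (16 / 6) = 20 / 39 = 0.51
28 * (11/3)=308/3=102.67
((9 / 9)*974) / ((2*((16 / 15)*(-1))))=-7305 / 16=-456.56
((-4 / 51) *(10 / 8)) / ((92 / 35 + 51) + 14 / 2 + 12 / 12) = -175 / 110007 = -0.00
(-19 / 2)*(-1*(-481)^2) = 4395859 / 2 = 2197929.50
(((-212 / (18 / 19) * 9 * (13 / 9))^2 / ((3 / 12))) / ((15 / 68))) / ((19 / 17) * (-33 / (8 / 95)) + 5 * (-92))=-25357909611008 / 148381875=-170896.27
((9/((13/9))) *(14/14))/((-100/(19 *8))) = -3078/325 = -9.47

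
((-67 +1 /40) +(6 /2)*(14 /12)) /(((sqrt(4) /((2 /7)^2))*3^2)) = -2539 /8820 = -0.29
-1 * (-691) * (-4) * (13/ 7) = -35932/ 7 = -5133.14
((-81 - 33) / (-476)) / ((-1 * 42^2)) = -19 / 139944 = -0.00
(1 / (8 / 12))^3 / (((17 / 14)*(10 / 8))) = 189 / 85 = 2.22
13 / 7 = 1.86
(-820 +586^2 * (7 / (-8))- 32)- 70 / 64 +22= -9641683 / 32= -301302.59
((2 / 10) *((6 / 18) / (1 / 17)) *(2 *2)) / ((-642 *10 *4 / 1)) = -17 / 96300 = -0.00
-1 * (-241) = 241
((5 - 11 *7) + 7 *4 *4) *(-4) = -160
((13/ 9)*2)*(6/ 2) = 26/ 3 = 8.67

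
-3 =-3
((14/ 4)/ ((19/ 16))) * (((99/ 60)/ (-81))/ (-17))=154/ 43605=0.00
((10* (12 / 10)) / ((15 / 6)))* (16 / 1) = 384 / 5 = 76.80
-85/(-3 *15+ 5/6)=102/53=1.92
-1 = -1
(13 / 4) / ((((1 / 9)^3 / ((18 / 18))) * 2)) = 9477 / 8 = 1184.62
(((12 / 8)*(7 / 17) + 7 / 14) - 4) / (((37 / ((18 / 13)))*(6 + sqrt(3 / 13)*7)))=-0.01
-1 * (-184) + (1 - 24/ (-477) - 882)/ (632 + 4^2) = 18817817/ 103032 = 182.64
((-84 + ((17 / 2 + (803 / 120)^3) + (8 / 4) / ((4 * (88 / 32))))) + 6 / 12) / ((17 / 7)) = 1759657487 / 19008000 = 92.57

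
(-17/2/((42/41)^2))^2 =816644929/12446784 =65.61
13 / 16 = 0.81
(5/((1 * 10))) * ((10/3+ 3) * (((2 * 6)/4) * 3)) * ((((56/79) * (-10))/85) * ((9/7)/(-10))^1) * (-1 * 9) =-18468/6715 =-2.75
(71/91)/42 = 71/3822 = 0.02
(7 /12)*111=259 /4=64.75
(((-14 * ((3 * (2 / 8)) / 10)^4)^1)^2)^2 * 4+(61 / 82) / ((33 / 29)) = 593577902080139839554644713 / 907982929920000000000000000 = 0.65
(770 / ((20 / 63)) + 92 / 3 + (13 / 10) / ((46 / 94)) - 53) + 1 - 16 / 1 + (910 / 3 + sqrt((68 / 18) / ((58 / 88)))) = 2 * sqrt(10846) / 87 + 309828 / 115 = 2696.55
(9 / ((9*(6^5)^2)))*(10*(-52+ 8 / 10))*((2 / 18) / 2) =-1 / 2125764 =-0.00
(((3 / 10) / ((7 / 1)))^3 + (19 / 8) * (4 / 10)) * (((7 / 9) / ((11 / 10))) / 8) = 325877 / 3880800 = 0.08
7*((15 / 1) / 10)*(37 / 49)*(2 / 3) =5.29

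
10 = 10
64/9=7.11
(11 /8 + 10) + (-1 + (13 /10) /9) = 3787 /360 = 10.52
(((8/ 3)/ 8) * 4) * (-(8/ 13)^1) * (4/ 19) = -128/ 741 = -0.17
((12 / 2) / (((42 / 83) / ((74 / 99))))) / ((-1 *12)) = -3071 / 4158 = -0.74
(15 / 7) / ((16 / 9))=135 / 112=1.21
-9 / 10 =-0.90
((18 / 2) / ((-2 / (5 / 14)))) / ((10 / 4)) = -9 / 14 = -0.64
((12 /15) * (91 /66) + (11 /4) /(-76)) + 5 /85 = 959881 /852720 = 1.13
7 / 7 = 1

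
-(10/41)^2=-100/1681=-0.06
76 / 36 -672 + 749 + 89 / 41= 29993 / 369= 81.28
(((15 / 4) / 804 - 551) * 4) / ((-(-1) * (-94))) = 590667 / 25192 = 23.45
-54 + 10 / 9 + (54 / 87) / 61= -841882 / 15921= -52.88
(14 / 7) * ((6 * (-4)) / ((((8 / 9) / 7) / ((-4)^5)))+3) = 387078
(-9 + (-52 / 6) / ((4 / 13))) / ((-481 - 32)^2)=-223 / 1579014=-0.00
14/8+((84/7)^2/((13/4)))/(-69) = 1325/1196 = 1.11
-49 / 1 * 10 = -490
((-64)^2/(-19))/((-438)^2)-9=-8202355/911259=-9.00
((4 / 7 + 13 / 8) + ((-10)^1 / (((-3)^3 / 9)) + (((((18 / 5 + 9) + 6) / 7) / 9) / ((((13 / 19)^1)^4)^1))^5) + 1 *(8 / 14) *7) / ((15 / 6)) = 27101424335254261993106833540801133 / 4851136972372152991800412681312500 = 5.59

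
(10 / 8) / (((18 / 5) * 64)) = 25 / 4608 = 0.01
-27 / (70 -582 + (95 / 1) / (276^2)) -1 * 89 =-3469122761 / 39002017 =-88.95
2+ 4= 6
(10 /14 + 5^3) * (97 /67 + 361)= 21369920 /469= 45564.86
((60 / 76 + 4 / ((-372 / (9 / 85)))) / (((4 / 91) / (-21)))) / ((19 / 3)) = -56567511 / 951235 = -59.47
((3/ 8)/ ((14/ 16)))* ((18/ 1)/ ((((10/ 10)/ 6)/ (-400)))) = -129600/ 7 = -18514.29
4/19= 0.21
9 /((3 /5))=15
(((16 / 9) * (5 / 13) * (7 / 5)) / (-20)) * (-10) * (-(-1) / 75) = 56 / 8775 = 0.01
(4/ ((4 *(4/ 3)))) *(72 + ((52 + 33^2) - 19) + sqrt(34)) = 3 *sqrt(34)/ 4 + 1791/ 2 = 899.87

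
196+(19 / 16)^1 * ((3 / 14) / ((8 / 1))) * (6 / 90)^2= 26342419 / 134400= 196.00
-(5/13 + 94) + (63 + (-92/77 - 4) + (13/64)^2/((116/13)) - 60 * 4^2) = -473982071139/475611136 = -996.57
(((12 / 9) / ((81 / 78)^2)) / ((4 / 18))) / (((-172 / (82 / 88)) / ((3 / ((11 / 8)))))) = -27716 / 421443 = -0.07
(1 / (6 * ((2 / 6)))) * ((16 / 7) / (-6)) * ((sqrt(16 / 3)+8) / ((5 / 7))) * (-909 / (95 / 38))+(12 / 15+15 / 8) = 3232 * sqrt(3) / 25+155671 / 200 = 1002.27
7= 7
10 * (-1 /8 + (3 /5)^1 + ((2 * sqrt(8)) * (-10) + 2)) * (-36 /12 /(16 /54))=-8019 /32 + 4050 * sqrt(2)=5476.97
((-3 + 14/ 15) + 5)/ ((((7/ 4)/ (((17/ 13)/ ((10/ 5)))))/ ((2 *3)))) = 2992/ 455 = 6.58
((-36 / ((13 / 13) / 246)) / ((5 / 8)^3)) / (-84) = 377856 / 875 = 431.84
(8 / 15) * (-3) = -8 / 5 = -1.60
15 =15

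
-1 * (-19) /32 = 19 /32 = 0.59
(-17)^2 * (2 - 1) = 289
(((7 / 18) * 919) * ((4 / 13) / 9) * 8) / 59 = 102928 / 62127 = 1.66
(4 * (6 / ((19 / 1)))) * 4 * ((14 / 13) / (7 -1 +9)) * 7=3136 / 1235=2.54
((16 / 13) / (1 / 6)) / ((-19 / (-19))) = 96 / 13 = 7.38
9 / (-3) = -3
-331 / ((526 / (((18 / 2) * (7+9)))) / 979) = -23331528 / 263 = -88713.03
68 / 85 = 4 / 5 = 0.80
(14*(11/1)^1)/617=154/617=0.25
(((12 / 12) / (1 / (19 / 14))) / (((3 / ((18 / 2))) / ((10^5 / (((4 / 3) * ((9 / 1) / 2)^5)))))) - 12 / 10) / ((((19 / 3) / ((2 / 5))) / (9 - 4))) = 75448876 / 1454355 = 51.88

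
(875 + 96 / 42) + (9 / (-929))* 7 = 877.22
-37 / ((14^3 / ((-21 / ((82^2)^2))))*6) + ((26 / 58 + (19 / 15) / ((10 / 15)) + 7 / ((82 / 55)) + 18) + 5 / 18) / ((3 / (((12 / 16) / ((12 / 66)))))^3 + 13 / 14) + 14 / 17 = 20.10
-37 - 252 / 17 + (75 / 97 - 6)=-94076 / 1649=-57.05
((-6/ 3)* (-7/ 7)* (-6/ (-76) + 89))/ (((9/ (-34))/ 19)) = -115090/ 9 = -12787.78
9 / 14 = 0.64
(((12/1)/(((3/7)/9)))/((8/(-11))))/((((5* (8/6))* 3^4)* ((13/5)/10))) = -385/156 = -2.47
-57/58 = -0.98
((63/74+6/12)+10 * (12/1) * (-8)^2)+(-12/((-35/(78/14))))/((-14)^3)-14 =47680110111/6218590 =7667.35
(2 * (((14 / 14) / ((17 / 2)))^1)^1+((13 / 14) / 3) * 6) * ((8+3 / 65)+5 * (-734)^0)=211152 / 7735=27.30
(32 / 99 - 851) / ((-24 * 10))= 84217 / 23760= 3.54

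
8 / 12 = 2 / 3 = 0.67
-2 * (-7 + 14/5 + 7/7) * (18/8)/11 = 72/55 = 1.31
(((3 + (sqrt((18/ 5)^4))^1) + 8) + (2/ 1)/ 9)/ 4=5441/ 900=6.05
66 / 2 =33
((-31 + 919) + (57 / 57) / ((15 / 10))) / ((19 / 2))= 5332 / 57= 93.54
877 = 877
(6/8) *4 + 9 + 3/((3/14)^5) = 538796/81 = 6651.80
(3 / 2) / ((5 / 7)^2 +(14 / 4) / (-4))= -588 / 143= -4.11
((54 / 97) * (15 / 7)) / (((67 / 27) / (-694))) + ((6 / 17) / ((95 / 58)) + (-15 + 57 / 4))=-98205546129 / 293884780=-334.16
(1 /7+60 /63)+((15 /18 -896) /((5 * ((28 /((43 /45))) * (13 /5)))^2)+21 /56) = 2356897121 /1609826400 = 1.46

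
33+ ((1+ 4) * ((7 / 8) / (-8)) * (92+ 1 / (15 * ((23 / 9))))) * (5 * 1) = -321829 / 1472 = -218.63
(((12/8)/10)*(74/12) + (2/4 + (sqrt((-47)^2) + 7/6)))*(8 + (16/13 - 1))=636757/1560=408.18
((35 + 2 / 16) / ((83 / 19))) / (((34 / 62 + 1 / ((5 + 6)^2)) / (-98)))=-981302861 / 693216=-1415.58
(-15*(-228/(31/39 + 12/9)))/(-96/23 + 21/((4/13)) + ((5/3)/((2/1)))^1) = 7362576/297389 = 24.76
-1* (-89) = 89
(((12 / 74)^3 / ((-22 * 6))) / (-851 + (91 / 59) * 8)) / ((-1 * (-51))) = 354 / 468689524391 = 0.00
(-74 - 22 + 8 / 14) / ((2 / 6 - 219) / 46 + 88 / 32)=184368 / 3871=47.63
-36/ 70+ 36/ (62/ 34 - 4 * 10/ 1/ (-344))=447768/ 24815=18.04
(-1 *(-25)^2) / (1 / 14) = -8750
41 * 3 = 123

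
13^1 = 13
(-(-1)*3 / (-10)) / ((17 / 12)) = -18 / 85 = -0.21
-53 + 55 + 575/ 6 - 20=467/ 6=77.83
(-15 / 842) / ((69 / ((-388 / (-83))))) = -0.00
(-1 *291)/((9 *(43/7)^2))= -4753/5547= -0.86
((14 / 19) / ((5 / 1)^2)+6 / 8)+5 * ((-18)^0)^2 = 10981 / 1900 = 5.78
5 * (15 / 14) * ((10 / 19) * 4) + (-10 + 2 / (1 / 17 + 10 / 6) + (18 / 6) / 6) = 17189 / 5852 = 2.94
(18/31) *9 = 162/31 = 5.23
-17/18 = -0.94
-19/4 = -4.75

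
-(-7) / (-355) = -7 / 355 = -0.02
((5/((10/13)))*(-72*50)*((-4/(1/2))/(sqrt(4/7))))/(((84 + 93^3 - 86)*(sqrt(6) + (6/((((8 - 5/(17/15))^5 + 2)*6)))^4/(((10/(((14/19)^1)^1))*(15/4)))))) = -46047485392545281485865926958238573238767891321988074343729095000000*sqrt(7)/15333283300630951282520157358174282758546021510598229969141264055753793219179796429 + 5055462738874412765662357724683152757178006592728410944794073072060590097656250000*sqrt(42)/260665816110726171802842675088962806895282365680169909475401488947814484726056539293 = 0.13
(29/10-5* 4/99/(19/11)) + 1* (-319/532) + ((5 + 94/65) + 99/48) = 2662069/248976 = 10.69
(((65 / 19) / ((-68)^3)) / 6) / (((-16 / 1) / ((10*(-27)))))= -2925 / 95587328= -0.00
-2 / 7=-0.29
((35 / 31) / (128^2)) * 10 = 175 / 253952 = 0.00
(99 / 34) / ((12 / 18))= 297 / 68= 4.37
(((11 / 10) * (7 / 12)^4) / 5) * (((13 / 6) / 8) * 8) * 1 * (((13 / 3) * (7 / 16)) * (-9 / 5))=-31244213 / 165888000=-0.19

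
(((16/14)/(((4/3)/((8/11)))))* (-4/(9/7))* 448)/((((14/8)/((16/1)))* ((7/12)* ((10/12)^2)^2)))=-1358954496/48125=-28238.02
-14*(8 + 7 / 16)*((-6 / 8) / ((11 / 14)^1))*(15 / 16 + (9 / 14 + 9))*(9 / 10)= 6047055 / 5632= 1073.70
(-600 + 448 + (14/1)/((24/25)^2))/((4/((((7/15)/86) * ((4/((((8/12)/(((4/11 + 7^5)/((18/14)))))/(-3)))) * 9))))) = 118980105923/302720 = 393036.82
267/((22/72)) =9612/11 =873.82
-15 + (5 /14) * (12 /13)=-1335 /91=-14.67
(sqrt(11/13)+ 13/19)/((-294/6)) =-sqrt(143)/637 - 13/931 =-0.03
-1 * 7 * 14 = -98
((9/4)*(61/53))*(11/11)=549/212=2.59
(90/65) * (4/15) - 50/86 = -593/2795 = -0.21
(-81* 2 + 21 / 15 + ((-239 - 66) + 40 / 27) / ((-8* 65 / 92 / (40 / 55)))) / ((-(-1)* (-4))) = 213313 / 7020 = 30.39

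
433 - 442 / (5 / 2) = 1281 / 5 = 256.20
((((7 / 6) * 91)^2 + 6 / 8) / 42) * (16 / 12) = 202898 / 567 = 357.84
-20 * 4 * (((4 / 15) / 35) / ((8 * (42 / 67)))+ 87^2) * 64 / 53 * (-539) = 939960995072 / 2385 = 394113624.77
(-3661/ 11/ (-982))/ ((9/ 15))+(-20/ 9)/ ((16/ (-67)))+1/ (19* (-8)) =72879661/ 7388568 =9.86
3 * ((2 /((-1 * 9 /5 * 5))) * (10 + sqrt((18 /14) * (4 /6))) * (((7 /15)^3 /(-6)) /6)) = 0.02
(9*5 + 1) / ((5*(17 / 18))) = 828 / 85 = 9.74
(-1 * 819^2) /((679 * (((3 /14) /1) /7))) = -3130218 /97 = -32270.29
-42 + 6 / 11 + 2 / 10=-2269 / 55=-41.25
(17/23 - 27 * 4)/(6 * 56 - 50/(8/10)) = -4934/12581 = -0.39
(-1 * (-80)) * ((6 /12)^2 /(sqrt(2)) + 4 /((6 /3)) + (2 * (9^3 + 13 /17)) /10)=10 * sqrt(2) + 201216 /17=11850.38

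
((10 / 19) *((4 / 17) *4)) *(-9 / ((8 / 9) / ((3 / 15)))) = -324 / 323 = -1.00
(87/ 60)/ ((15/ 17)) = 493/ 300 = 1.64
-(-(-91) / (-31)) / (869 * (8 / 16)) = 182 / 26939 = 0.01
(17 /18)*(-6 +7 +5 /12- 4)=-527 /216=-2.44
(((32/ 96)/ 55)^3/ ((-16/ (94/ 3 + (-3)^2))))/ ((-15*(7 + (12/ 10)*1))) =1/ 219186000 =0.00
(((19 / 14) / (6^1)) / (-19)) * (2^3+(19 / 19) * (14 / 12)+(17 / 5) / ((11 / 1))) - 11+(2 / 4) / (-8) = -619559 / 55440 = -11.18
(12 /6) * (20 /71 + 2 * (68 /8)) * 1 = 2454 /71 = 34.56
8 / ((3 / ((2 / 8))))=2 / 3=0.67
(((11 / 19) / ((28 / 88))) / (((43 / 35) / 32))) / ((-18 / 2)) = -38720 / 7353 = -5.27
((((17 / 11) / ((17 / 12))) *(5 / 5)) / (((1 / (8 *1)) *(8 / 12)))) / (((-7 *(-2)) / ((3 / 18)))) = 12 / 77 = 0.16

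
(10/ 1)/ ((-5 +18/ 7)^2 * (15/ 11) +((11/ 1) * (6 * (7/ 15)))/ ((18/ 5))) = 0.60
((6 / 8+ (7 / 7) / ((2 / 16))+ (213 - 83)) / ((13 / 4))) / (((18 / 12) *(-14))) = -2.03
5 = 5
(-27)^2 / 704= 729 / 704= 1.04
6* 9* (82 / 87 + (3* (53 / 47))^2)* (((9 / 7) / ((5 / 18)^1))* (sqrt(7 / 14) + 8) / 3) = 231392862* sqrt(2) / 448427 + 3702285792 / 448427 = 8985.91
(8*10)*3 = 240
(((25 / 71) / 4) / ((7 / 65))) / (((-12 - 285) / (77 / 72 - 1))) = -8125 / 42511392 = -0.00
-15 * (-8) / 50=12 / 5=2.40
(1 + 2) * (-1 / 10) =-3 / 10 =-0.30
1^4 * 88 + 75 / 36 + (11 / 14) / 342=215665 / 2394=90.09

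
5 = 5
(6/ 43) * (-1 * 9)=-54/ 43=-1.26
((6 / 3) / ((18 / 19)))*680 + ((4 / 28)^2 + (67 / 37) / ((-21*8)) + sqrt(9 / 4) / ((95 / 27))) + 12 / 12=17820016643 / 12400920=1436.99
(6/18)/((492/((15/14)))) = 5/6888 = 0.00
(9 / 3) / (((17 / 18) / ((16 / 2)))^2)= 62208 / 289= 215.25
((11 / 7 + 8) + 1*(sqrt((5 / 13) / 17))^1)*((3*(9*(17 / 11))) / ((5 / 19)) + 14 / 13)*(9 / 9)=114143*sqrt(1105) / 158015 + 7647581 / 5005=1552.00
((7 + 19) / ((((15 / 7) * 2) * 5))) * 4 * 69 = 8372 / 25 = 334.88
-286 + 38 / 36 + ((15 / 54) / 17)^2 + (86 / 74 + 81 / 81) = -979707341 / 3464532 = -282.78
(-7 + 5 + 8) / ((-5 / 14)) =-84 / 5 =-16.80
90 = 90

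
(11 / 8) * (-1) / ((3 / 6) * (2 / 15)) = -165 / 8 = -20.62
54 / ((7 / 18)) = 972 / 7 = 138.86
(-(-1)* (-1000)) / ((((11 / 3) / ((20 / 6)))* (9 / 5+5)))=-25000 / 187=-133.69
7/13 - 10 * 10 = -1293/13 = -99.46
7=7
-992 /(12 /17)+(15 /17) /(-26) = -1863517 /1326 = -1405.37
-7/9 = -0.78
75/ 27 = 25/ 9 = 2.78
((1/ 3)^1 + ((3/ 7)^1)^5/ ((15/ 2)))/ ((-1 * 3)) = -84521/ 756315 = -0.11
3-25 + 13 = -9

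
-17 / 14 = -1.21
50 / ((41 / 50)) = 2500 / 41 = 60.98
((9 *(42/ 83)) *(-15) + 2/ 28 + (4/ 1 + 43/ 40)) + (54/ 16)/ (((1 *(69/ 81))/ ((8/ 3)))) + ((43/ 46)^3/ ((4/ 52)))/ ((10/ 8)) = -2494324347/ 56552216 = -44.11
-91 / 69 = -1.32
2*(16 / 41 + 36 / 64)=625 / 328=1.91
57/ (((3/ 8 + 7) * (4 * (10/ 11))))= 2.13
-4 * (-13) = 52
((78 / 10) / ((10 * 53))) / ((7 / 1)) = 39 / 18550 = 0.00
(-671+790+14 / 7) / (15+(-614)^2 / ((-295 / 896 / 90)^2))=421201 / 98061328370679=0.00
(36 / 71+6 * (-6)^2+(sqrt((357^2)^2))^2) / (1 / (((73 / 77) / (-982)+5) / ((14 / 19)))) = 1183246239596415507 / 10737188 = 110200756436.08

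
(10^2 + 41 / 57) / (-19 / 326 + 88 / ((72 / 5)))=5614698 / 337421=16.64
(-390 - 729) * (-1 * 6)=6714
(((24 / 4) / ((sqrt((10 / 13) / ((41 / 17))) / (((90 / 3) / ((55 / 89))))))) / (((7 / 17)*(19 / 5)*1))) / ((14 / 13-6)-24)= -10413*sqrt(90610) / 275044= -11.40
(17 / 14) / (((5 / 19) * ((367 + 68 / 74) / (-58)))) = -0.73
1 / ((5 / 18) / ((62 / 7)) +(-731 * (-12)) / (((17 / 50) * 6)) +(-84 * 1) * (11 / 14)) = 1116 / 4725179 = 0.00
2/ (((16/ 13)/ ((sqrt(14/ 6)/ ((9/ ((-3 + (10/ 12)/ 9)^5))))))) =-1240056903241 * sqrt(21)/ 99179645184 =-57.30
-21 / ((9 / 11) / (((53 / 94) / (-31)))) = 4081 / 8742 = 0.47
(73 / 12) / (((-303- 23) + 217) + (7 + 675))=0.01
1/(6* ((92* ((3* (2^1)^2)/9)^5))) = 0.00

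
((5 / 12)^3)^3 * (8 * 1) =1953125 / 644972544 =0.00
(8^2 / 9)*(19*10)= 12160 / 9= 1351.11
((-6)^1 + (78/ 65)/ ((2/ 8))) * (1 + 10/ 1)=-66/ 5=-13.20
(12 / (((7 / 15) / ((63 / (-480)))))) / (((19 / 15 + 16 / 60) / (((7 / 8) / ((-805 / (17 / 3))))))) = 0.01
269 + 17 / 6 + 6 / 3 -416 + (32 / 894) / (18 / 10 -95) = -9871227 / 69434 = -142.17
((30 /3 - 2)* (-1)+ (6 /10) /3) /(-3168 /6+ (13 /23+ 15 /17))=15249 /1029410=0.01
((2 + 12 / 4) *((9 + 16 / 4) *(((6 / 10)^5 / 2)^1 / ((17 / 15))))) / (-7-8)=-3159 / 21250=-0.15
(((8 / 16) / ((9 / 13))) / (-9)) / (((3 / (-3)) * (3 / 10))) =65 / 243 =0.27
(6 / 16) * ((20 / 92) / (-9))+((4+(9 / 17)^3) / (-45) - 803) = -32669869499 / 40679640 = -803.10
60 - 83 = -23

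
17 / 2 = 8.50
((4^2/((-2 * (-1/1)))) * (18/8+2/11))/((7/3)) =642/77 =8.34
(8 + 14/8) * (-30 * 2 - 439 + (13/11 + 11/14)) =-2985177/616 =-4846.07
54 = 54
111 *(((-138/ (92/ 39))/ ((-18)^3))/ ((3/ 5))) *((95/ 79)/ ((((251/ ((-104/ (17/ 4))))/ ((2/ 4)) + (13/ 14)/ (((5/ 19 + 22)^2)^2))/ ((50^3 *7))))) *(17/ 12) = -10186670469072185156250/ 75545598057557323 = -134841.35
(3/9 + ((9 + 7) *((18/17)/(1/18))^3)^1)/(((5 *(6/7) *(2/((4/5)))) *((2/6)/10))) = 4571256662/14739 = 310147.00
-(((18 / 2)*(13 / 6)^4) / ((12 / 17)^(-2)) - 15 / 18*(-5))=-178591 / 1734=-102.99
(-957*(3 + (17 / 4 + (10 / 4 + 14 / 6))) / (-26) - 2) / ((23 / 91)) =322329 / 184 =1751.79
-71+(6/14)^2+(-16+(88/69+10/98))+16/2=-37403/483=-77.44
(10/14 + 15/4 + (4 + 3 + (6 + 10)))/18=769/504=1.53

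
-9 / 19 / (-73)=0.01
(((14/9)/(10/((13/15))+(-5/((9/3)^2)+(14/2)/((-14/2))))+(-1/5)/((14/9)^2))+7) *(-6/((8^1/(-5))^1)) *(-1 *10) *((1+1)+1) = -45541305/57232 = -795.73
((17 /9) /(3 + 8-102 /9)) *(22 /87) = -374 /261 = -1.43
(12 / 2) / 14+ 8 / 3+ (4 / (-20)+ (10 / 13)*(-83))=-83198 / 1365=-60.95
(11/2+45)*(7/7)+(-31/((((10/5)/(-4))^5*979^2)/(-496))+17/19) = 1853138057/36420758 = 50.88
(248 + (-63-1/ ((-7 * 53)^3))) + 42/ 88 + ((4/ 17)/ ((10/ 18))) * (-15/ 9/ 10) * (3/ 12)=35419523144749/ 190982393140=185.46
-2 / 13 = -0.15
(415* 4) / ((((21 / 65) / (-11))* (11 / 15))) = -539500 / 7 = -77071.43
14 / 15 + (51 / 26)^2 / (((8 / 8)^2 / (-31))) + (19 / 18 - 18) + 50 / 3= -3608453 / 30420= -118.62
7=7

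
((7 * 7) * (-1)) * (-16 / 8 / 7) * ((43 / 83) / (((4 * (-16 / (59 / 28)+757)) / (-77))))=-1367443 / 7339690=-0.19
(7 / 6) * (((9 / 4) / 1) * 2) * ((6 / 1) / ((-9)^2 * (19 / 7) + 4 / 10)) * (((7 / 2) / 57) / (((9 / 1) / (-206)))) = -176645 / 878826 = -0.20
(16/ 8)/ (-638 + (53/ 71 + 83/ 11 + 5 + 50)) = -1562/ 448847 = -0.00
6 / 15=2 / 5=0.40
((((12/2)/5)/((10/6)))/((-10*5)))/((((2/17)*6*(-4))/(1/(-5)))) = -51/50000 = -0.00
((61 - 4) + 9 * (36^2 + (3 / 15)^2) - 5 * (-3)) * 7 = 2053863 / 25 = 82154.52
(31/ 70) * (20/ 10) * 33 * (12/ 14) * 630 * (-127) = -2004495.43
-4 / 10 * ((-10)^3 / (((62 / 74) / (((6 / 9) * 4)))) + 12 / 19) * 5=11245768 / 1767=6364.33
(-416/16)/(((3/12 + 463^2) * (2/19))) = -988/857477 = -0.00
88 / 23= 3.83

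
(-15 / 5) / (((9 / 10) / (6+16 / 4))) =-100 / 3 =-33.33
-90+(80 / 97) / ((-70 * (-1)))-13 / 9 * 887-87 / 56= -67111687 / 48888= -1372.76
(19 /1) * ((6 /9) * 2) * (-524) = -39824 /3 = -13274.67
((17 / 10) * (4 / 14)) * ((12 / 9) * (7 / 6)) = 0.76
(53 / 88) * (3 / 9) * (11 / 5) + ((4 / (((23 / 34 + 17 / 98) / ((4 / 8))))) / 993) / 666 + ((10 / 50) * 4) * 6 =12271465589 / 2341136520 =5.24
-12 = -12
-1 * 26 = -26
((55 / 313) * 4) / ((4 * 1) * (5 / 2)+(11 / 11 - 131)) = -11 / 1878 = -0.01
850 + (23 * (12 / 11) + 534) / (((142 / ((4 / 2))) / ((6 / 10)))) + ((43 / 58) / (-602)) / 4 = 2168169139 / 2536688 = 854.72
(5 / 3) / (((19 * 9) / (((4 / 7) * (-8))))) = -160 / 3591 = -0.04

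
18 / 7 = 2.57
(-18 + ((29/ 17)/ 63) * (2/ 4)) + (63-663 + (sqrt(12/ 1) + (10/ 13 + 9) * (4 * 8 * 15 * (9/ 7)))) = 2 * sqrt(3) + 150675389/ 27846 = 5414.49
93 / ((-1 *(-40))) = 93 / 40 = 2.32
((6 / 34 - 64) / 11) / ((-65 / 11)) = 217 / 221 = 0.98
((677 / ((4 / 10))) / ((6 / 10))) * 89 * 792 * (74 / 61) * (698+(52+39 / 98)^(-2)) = 177578767074945456 / 1054729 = 168364354326.98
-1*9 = -9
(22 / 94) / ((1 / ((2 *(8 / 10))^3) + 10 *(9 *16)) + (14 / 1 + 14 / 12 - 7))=16896 / 104563673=0.00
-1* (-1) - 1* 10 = -9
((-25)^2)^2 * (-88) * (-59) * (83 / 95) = 1771940789.47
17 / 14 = 1.21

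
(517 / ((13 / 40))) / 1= 20680 / 13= 1590.77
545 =545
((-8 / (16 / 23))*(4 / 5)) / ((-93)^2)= -46 / 43245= -0.00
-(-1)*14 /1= 14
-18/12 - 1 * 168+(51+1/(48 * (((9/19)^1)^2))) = -460367/3888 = -118.41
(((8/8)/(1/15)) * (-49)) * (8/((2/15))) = -44100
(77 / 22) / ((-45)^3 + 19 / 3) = -21 / 546712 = -0.00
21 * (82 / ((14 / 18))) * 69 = 152766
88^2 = 7744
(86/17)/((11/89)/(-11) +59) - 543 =-24227548/44625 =-542.91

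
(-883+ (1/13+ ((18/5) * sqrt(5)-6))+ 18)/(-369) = 1258/533-2 * sqrt(5)/205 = 2.34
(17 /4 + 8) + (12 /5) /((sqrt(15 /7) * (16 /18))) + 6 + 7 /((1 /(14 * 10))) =9 * sqrt(105) /50 + 3993 /4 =1000.09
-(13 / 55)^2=-169 / 3025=-0.06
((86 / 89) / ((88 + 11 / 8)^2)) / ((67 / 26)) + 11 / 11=234505983 / 234494975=1.00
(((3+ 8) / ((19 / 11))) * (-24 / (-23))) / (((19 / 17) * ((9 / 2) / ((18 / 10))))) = 2.38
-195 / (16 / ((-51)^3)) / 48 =8622315 / 256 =33680.92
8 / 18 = 4 / 9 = 0.44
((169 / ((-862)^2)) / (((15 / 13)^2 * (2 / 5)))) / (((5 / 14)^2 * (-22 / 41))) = -57379049 / 9195169500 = -0.01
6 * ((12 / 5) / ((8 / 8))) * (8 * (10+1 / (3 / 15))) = 1728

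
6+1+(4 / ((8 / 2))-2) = 6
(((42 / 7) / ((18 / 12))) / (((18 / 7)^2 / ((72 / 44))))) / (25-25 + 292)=49 / 14454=0.00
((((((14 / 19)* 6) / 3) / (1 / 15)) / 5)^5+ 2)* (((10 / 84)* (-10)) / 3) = -104676790550 / 155994237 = -671.03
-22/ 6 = -11/ 3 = -3.67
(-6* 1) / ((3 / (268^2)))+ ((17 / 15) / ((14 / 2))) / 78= -1176477103 / 8190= -143648.00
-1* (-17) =17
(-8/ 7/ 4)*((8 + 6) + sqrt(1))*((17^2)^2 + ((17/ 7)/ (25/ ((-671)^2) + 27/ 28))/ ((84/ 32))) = -213232687338910/ 595703143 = -357951.25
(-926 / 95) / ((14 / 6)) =-2778 / 665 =-4.18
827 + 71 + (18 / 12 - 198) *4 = 112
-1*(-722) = 722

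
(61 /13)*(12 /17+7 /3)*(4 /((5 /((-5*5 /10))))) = -18910 /663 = -28.52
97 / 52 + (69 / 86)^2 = 120623 / 48074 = 2.51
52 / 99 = 0.53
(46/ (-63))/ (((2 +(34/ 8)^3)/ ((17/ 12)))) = -0.01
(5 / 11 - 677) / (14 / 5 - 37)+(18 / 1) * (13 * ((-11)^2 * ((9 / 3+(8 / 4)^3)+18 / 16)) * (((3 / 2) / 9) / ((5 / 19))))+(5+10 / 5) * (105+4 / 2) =16417120237 / 75240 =218196.71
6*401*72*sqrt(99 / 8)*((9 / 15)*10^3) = 77954400*sqrt(22) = 365638546.31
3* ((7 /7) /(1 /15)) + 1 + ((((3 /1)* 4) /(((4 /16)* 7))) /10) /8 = 46.09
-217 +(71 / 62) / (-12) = -161519 / 744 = -217.10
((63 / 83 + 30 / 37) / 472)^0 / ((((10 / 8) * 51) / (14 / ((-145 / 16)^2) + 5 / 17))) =221404 / 30381125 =0.01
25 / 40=0.62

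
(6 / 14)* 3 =9 / 7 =1.29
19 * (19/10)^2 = 68.59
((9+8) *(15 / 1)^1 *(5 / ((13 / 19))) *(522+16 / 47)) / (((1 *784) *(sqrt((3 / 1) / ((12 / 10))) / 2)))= 59472375 *sqrt(10) / 119756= 1570.43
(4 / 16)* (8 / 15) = 2 / 15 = 0.13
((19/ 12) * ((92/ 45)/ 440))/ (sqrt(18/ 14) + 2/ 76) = 0.01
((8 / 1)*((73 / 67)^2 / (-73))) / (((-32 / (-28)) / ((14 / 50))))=-0.03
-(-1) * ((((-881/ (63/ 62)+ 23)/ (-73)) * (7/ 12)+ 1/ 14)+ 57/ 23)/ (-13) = -11797235/ 16501212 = -0.71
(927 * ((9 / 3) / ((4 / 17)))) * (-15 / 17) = -41715 / 4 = -10428.75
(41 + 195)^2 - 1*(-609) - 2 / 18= 506744 / 9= 56304.89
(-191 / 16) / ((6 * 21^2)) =-191 / 42336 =-0.00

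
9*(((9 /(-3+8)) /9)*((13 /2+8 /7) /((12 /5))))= 321 /56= 5.73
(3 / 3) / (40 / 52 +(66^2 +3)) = 13 / 56677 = 0.00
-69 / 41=-1.68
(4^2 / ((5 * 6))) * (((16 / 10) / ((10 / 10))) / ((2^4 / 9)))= 12 / 25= 0.48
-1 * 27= -27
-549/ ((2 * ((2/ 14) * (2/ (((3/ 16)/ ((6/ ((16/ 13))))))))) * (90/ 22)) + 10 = 0.97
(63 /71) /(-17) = -63 /1207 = -0.05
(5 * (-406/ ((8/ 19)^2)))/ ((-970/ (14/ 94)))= 512981/ 291776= 1.76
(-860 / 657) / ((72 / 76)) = -8170 / 5913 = -1.38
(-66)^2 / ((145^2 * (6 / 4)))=2904 / 21025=0.14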